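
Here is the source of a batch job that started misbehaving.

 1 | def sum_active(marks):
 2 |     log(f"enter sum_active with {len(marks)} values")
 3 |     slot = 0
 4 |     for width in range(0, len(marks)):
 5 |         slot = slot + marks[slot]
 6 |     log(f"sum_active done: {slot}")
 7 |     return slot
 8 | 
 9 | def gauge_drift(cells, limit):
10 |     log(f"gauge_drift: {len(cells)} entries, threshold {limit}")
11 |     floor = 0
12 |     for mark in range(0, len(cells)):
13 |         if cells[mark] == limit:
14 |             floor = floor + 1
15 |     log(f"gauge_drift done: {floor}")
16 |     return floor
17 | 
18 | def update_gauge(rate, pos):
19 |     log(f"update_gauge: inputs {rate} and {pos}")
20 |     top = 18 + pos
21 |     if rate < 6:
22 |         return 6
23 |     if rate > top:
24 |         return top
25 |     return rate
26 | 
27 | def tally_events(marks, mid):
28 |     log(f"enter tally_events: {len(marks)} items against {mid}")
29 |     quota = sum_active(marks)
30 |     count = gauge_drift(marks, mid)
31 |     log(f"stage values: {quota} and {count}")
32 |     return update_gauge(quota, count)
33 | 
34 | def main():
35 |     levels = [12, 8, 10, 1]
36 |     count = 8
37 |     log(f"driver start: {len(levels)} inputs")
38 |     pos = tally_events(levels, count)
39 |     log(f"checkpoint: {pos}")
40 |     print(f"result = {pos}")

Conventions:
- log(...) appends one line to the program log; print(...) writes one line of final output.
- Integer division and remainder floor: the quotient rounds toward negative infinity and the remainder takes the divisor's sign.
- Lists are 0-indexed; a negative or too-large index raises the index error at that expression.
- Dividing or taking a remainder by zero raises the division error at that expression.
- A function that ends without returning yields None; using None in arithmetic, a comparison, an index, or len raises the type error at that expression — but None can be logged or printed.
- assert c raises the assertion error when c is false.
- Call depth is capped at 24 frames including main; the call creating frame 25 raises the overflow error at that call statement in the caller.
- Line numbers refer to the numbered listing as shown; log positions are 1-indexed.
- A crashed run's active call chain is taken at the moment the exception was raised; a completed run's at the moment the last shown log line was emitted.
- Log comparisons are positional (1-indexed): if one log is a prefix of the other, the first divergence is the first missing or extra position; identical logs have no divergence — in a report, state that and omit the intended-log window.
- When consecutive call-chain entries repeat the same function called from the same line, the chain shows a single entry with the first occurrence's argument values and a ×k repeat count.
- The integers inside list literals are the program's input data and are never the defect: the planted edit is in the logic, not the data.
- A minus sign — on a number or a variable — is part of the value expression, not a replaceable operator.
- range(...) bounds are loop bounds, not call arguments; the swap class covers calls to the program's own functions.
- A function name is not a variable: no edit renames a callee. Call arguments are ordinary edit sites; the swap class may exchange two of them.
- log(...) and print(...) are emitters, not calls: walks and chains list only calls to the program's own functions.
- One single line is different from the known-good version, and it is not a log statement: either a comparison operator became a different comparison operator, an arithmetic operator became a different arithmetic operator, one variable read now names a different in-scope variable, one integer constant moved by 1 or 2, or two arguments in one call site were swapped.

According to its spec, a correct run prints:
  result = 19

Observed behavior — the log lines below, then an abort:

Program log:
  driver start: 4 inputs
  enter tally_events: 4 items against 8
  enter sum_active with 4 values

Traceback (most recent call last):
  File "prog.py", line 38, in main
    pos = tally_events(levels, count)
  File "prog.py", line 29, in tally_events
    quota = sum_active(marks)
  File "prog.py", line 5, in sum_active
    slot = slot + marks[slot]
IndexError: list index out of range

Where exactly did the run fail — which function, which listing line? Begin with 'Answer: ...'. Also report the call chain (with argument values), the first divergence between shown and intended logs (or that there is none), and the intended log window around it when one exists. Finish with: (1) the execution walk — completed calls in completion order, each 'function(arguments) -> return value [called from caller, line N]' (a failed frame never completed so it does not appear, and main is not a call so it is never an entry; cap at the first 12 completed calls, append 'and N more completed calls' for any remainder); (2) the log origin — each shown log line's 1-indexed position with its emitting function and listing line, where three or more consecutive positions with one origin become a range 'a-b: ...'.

Answer: the error was raised in sum_active, line 5.
Key fact: After 3 matching log lines the faulty run goes silent, while the working version continues with 'sum_active done: 31'.
Call chain: main -> tally_events([12, 8, 10, 1], 8) (called at line 38) -> sum_active([12, 8, 10, 1]) (called at line 29).
First divergence: position 4 — the faulty run's log ends after 3 lines; the working version continues with 'sum_active done: 31'.
Intended log window:
  2: enter tally_events: 4 items against 8
  3: enter sum_active with 4 values
  4: sum_active done: 31
  5: gauge_drift: 4 entries, threshold 8
Execution walk:
  (no call completed)
Log line origins:
  1 — main, line 37
  2 — tally_events, line 28
  3 — sum_active, line 2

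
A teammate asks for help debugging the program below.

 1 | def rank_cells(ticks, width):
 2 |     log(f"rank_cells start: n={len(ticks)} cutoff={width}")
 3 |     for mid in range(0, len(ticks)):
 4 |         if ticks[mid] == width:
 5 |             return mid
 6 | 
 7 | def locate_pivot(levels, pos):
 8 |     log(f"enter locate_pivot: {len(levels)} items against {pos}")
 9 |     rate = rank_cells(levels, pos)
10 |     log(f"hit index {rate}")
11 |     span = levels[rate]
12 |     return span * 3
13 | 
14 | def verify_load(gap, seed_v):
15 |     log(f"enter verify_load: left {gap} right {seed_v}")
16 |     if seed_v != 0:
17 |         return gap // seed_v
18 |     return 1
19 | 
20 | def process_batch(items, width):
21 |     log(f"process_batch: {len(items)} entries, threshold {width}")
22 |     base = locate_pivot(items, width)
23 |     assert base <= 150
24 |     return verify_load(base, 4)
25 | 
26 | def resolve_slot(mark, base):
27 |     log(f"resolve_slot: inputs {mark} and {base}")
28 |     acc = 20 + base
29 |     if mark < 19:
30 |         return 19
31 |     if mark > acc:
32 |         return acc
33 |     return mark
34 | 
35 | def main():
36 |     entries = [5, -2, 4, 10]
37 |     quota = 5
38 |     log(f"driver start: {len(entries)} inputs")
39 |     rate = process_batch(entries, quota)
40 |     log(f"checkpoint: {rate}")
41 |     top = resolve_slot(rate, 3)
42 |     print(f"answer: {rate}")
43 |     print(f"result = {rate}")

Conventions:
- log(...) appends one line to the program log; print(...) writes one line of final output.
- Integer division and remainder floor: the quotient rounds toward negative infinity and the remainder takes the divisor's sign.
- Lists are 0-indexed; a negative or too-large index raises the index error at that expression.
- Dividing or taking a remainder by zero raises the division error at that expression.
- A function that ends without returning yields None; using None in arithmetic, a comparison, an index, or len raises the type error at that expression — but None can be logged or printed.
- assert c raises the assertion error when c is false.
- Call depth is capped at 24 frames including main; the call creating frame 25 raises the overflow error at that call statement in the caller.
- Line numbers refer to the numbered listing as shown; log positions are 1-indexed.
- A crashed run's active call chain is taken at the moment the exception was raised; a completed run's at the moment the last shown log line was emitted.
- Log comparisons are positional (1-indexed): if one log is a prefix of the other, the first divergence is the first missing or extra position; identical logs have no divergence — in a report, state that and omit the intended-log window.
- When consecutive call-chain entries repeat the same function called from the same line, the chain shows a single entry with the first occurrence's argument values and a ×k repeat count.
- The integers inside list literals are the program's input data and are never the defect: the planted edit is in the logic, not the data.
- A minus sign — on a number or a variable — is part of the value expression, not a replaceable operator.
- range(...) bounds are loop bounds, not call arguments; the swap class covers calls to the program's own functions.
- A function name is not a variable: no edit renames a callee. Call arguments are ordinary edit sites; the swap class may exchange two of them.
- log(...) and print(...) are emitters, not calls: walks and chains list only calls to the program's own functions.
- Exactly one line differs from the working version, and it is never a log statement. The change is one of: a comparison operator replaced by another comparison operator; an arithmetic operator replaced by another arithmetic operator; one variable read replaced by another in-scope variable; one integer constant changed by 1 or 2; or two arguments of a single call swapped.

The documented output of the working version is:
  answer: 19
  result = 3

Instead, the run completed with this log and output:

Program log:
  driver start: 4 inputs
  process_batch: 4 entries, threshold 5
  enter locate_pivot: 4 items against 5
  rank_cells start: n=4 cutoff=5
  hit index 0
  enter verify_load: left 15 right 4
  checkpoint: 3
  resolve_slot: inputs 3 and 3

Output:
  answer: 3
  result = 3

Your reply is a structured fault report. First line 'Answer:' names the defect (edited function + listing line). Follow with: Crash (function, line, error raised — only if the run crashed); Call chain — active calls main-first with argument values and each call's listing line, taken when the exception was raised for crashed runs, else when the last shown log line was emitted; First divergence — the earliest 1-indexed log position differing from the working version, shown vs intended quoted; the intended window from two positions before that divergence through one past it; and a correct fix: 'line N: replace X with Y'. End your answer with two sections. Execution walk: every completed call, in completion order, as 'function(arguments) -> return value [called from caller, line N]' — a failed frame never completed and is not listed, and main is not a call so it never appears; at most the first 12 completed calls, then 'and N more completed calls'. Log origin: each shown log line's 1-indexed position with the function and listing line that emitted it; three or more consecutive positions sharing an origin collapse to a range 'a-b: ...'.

Answer: the defect is in main at line 42.
Core observation: Every logged value matches the working version; the printed result is what differs.
Call chain: main -> resolve_slot(3, 3) (called at line 41).
First divergence: there is none — every log position agrees.
Execution walk:
  rank_cells([5, -2, 4, 10], 5) -> 0  [called from locate_pivot, line 9]
  locate_pivot([5, -2, 4, 10], 5) -> 15  [called from process_batch, line 22]
  verify_load(15, 4) -> 3  [called from process_batch, line 24]
  process_batch([5, -2, 4, 10], 5) -> 3  [called from main, line 39]
  resolve_slot(3, 3) -> 19  [called from main, line 41]
Log origins:
  1: from main, line 38
  2: from process_batch, line 21
  3: from locate_pivot, line 8
  4: from rank_cells, line 2
  5: from locate_pivot, line 10
  6: from verify_load, line 15
  7: from main, line 40
  8: from resolve_slot, line 27
A correct fix: line 42: replace `rate` with `top`.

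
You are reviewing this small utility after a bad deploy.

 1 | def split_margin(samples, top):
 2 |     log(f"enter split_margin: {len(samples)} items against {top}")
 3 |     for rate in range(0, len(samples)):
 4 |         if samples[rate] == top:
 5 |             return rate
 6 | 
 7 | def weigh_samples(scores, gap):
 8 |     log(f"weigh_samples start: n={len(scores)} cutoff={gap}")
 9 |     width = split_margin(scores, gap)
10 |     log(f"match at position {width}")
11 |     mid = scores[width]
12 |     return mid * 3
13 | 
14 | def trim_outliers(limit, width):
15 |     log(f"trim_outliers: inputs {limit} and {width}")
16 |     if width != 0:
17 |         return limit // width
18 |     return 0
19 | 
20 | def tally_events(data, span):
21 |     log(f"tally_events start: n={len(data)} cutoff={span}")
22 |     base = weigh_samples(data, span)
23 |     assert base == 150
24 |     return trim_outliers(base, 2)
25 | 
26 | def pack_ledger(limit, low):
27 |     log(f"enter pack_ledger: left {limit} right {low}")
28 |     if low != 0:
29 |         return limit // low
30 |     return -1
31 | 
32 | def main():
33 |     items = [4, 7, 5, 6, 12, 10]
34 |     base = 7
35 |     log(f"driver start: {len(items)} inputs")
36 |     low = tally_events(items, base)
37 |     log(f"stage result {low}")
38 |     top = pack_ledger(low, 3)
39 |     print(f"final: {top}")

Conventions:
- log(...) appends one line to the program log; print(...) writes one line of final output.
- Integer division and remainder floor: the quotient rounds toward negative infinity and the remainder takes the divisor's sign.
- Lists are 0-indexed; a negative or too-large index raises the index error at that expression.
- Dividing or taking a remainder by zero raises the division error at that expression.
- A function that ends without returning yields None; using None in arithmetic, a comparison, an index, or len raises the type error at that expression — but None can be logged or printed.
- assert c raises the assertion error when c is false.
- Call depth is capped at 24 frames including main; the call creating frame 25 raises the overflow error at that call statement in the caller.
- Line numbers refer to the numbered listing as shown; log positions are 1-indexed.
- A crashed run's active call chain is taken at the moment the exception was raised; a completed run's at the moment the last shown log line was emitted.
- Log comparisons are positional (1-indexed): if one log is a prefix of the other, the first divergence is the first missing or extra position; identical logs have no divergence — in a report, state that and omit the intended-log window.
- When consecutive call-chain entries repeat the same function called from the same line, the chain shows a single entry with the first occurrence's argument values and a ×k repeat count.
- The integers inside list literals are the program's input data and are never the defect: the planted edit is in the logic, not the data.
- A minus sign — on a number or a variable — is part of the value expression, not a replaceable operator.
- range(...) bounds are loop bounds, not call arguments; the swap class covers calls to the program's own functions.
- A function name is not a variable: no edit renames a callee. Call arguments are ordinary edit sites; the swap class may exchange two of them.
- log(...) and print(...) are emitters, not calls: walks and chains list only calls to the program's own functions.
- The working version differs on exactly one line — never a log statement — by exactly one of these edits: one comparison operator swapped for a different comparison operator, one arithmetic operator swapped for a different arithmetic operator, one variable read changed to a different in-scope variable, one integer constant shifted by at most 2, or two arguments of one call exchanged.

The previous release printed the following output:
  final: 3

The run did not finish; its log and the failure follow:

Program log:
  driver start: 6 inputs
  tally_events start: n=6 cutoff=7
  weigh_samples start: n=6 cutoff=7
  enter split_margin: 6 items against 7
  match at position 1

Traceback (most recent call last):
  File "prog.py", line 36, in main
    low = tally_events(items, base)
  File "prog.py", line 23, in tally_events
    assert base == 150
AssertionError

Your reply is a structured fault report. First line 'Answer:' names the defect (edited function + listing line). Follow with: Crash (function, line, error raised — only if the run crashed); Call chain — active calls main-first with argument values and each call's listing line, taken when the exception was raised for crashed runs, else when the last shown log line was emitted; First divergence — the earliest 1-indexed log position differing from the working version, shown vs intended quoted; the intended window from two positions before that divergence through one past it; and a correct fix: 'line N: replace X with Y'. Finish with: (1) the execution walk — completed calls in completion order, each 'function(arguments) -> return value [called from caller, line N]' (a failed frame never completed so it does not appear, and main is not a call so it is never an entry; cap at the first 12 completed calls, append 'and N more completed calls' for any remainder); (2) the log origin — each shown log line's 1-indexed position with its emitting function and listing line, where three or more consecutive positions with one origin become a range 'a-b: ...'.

Answer: the defect is in tally_events at line 23.
Key fact: The faulty run's log stops after 5 lines; the working version's next line would be 'trim_outliers: inputs 21 and 2'.
Crash: tally_events, line 23, AssertionError.
Call chain: main -> tally_events([4, 7, 5, 6, 12, 10], 7) (called at line 36).
First divergence: position 6; the shown log stops at 5 lines while the working version next logs 'trim_outliers: inputs 21 and 2'.
Intended log window:
  4: enter split_margin: 6 items against 7
  5: match at position 1
  6: trim_outliers: inputs 21 and 2
  7: stage result 10
Execution walk:
  split_margin([4, 7, 5, 6, 12, 10], 7) -> 1  [called from weigh_samples, line 9]
  weigh_samples([4, 7, 5, 6, 12, 10], 7) -> 21  [called from tally_events, line 22]
Log line origins:
  1: from main, line 35
  2: from tally_events, line 21
  3: from weigh_samples, line 8
  4: from split_margin, line 2
  5: from weigh_samples, line 10
A correct fix: line 23: replace `==` with `<=`.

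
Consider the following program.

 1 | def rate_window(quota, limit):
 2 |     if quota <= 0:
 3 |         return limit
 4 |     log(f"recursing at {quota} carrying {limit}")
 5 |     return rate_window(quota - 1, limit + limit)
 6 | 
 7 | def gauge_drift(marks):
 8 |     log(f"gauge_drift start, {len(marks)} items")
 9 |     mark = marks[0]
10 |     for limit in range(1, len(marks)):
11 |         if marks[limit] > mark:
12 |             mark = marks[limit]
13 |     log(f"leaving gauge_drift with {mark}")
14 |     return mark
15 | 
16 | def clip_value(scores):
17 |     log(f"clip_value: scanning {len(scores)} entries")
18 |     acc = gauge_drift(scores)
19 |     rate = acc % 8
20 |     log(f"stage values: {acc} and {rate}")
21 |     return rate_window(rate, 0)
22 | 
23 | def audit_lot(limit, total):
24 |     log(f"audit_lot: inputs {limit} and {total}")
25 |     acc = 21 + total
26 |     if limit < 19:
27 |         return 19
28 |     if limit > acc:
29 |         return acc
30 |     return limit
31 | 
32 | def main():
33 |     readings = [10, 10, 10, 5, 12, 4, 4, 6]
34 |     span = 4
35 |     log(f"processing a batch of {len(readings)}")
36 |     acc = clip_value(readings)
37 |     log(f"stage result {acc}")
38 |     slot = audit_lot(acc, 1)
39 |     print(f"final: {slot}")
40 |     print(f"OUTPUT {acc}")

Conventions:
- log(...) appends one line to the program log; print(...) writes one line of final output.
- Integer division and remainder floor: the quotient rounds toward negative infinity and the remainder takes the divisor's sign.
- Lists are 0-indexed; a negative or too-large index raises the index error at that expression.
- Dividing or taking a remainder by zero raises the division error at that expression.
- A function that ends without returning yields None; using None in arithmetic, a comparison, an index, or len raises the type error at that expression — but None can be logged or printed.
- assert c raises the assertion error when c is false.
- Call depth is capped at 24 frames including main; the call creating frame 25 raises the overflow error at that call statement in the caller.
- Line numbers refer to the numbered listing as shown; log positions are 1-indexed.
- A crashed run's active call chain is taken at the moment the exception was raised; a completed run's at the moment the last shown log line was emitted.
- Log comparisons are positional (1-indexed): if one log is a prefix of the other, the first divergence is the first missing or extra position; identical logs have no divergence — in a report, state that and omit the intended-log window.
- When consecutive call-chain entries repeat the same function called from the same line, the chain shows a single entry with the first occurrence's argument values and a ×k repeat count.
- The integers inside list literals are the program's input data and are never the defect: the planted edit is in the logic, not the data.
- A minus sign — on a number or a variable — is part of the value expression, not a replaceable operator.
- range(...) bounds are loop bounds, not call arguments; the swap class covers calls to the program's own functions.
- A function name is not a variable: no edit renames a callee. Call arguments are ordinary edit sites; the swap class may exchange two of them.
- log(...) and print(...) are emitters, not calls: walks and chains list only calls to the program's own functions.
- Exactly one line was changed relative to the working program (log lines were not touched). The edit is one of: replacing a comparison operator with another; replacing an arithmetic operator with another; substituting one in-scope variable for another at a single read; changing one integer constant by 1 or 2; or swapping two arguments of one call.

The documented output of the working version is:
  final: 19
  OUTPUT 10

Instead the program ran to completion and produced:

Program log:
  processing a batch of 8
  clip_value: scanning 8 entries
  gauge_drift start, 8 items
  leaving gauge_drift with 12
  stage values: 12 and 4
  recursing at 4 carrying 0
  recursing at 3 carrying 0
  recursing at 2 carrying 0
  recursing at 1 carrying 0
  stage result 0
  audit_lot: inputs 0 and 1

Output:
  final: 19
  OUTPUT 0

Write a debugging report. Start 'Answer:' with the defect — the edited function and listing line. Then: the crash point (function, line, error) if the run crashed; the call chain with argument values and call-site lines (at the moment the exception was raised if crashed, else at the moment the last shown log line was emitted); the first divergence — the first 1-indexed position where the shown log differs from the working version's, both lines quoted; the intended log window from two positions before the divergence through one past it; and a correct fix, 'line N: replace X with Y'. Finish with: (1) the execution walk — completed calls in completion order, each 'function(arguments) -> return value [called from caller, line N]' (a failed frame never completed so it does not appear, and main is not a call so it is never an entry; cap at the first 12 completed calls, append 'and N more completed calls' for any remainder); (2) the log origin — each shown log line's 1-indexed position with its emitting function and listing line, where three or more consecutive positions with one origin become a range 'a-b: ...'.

Answer: the defect is in rate_window at line 5.
The tell: The earliest visible damage is log position 7 — 'recursing at 3 carrying 0' rather than the intended 'recursing at 3 carrying 4'.
Call chain: main -> audit_lot(0, 1) (called at line 38).
First divergence: at position 7 the run shows 'recursing at 3 carrying 0' where the working version logs 'recursing at 3 carrying 4'.
Intended log window:
  5: stage values: 12 and 4
  6: recursing at 4 carrying 0
  7: recursing at 3 carrying 4
  8: recursing at 2 carrying 7
Execution walk:
  gauge_drift([10, 10, 10, 5, 12, 4, 4, 6]) -> 12  [called from clip_value, line 18]
  rate_window(0, 0) -> 0  [called from rate_window, line 5]
  rate_window(1, 0) -> 0  [called from rate_window, line 5]
  rate_window(2, 0) -> 0  [called from rate_window, line 5]
  rate_window(3, 0) -> 0  [called from rate_window, line 5]
  rate_window(4, 0) -> 0  [called from clip_value, line 21]
  clip_value([10, 10, 10, 5, 12, 4, 4, 6]) -> 0  [called from main, line 36]
  audit_lot(0, 1) -> 19  [called from main, line 38]
Log origin:
  1: logged in main at line 35
  2: logged in clip_value at line 17
  3: logged in gauge_drift at line 8
  4: logged in gauge_drift at line 13
  5: logged in clip_value at line 20
  6-9: logged in rate_window at line 4
  10: logged in main at line 37
  11: logged in audit_lot at line 24
A correct fix: line 5: replace `limit + limit` with `limit + quota`.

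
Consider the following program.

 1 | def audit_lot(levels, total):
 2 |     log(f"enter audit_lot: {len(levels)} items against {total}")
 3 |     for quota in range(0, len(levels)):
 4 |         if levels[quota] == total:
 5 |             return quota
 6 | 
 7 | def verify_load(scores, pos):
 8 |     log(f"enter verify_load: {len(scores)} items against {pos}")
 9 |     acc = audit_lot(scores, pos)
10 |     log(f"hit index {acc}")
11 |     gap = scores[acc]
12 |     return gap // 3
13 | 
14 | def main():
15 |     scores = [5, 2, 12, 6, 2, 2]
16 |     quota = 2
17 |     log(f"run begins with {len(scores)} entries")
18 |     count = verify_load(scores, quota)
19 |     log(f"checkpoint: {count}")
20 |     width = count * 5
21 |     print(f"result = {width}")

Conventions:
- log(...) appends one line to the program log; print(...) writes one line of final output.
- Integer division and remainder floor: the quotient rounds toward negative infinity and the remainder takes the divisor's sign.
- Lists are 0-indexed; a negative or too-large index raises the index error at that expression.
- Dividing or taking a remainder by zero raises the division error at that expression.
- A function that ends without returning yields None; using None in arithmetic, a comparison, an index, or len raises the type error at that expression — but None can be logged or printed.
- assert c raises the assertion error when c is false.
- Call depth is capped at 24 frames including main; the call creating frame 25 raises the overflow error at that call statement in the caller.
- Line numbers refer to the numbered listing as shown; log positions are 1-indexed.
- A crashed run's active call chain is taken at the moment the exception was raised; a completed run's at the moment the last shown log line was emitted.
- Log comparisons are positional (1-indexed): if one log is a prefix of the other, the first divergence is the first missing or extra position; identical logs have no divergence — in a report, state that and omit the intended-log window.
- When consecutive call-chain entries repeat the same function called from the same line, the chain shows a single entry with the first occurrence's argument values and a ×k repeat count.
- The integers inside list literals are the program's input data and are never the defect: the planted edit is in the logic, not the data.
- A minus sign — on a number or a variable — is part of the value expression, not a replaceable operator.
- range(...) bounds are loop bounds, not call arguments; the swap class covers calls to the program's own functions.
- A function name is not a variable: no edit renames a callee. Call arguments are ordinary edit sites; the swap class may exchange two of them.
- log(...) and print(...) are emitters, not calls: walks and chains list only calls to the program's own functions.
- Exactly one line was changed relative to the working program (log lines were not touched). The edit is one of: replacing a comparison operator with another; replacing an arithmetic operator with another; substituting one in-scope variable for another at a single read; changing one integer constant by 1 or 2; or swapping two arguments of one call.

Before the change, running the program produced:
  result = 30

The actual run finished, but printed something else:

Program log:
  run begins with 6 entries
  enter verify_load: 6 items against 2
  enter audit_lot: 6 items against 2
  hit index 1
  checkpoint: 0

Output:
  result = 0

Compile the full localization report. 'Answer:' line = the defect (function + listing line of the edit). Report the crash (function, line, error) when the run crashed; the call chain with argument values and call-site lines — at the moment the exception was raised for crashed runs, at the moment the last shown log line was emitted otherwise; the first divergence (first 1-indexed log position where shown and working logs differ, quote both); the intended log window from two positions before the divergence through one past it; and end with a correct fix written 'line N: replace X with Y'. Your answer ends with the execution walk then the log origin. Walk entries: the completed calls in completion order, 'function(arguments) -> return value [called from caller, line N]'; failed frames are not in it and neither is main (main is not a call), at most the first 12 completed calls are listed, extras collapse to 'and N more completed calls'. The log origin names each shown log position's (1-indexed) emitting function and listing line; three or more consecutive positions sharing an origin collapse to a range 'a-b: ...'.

Answer: the defect is in verify_load at line 12.
Key fact: At log position 5 the runs split — shown 'checkpoint: 0', but the working version logs 'checkpoint: 6'.
Call chain: main.
First divergence: position 5 — shown 'checkpoint: 0', intended 'checkpoint: 6'.
Intended log window:
  3: enter audit_lot: 6 items against 2
  4: hit index 1
  5: checkpoint: 6
Execution walk:
  audit_lot([5, 2, 12, 6, 2, 2], 2) -> 1  [called from verify_load, line 9]
  verify_load([5, 2, 12, 6, 2, 2], 2) -> 0  [called from main, line 18]
Origin of each log line:
  1 — main, line 17
  2 — verify_load, line 8
  3 — audit_lot, line 2
  4 — verify_load, line 10
  5 — main, line 19
A correct fix: line 12: replace `//` with `*`.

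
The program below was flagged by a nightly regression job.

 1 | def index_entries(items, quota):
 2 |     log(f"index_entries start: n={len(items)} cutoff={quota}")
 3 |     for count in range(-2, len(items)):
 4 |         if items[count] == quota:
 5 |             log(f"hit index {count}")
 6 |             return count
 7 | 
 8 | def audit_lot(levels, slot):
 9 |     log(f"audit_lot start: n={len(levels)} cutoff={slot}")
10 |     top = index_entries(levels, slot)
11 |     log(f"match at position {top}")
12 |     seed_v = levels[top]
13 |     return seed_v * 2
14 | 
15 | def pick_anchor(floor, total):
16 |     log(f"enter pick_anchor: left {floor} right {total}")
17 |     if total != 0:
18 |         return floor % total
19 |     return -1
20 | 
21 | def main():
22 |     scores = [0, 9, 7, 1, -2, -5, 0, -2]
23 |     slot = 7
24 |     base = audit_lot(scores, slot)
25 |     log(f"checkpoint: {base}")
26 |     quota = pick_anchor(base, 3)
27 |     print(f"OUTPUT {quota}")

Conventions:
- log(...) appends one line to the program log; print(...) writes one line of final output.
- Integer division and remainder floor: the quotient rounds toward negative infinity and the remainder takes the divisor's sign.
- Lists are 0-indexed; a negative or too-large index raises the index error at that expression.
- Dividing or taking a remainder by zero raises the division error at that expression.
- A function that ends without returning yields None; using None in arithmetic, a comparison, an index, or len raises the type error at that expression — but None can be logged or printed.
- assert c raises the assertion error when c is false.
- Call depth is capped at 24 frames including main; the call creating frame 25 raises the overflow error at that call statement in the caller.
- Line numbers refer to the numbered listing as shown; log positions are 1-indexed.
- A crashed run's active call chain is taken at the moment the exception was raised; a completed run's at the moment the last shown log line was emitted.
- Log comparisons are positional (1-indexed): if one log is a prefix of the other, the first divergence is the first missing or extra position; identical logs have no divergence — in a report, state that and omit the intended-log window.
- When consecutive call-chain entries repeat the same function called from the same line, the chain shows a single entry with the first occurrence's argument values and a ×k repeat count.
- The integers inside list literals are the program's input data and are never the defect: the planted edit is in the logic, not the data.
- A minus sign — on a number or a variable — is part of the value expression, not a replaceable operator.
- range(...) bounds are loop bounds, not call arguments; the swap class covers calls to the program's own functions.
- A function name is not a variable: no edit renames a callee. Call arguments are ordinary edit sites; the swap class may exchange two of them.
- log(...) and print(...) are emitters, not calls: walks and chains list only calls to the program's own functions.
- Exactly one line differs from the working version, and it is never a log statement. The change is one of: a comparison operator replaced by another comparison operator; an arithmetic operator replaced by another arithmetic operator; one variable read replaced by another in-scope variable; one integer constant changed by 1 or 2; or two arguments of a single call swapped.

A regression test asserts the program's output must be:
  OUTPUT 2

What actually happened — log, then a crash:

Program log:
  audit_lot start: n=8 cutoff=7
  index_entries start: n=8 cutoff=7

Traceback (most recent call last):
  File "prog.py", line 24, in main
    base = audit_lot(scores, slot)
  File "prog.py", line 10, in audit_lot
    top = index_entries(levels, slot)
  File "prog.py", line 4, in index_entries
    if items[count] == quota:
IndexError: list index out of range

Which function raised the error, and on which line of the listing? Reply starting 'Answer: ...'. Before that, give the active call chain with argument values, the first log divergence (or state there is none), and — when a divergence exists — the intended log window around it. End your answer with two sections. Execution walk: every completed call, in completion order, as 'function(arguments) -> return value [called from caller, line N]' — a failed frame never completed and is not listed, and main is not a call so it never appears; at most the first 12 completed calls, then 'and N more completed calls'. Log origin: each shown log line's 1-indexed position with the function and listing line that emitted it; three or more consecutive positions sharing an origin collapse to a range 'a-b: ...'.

Answer: the error was raised in index_entries, line 4.
Key fact: The faulty run's log stops after 2 lines; the working version's next line would be 'hit index 2'.
Call chain: main -> audit_lot([0, 9, 7, 1, -2, -5, 0, -2], 7) (called at line 24) -> index_entries([0, 9, 7, 1, -2, -5, 0, -2], 7) (called at line 10).
First divergence: position 3 — after 2 matching lines the faulty run goes silent; intended next line 'hit index 2'.
Intended log window:
  1: audit_lot start: n=8 cutoff=7
  2: index_entries start: n=8 cutoff=7
  3: hit index 2
  4: match at position 2
Execution walk:
  (no call completed)
Origin of each log line:
  1: from audit_lot, line 9
  2: from index_entries, line 2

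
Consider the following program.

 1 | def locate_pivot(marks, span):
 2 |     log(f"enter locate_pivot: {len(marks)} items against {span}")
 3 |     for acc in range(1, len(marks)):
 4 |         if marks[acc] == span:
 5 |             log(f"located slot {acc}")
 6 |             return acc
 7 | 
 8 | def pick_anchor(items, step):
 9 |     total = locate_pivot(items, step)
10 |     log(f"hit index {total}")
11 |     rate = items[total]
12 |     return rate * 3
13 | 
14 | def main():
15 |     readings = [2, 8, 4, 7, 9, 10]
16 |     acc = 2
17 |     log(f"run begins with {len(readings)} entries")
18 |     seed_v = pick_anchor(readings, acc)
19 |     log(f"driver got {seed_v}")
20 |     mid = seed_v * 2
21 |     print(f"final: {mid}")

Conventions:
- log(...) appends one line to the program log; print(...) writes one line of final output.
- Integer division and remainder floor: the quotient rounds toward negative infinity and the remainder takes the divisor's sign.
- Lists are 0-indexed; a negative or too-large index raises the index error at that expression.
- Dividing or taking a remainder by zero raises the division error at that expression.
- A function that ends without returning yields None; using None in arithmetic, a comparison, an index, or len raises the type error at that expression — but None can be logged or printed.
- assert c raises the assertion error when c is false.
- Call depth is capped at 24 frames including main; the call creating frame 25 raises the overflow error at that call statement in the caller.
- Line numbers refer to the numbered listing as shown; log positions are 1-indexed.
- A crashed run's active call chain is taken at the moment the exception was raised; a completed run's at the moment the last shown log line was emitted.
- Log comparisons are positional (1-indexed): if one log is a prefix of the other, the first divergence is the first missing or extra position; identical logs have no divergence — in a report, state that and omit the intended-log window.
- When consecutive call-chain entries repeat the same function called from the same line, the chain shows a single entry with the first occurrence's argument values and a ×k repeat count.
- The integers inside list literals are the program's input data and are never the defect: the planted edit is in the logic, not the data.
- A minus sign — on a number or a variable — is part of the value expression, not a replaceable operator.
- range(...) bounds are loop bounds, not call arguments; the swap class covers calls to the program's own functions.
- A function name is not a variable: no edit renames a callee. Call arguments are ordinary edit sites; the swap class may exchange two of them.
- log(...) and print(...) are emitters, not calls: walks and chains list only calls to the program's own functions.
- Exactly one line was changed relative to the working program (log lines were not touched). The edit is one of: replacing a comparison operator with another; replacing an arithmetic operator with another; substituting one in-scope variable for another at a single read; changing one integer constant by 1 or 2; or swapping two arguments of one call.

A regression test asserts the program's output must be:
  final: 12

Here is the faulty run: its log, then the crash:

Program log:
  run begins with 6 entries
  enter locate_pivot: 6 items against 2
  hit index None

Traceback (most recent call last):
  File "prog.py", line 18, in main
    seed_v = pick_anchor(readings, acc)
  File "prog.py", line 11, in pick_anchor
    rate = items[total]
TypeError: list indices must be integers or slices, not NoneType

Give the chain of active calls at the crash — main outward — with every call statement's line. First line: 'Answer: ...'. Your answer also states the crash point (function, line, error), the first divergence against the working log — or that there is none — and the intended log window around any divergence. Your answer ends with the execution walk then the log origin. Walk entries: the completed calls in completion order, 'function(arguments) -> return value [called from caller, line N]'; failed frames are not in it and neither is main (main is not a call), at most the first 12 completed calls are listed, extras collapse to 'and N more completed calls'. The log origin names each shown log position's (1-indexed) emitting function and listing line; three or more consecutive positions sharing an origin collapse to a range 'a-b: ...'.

Answer: main -> pick_anchor (called at line 18).
Key fact: The earliest visible damage is log position 3 — 'hit index None' rather than the intended 'located slot 0'.
Crash: pick_anchor, line 11, TypeError.
First divergence: position 3 — shown 'hit index None', intended 'located slot 0'.
Intended log window:
  1: run begins with 6 entries
  2: enter locate_pivot: 6 items against 2
  3: located slot 0
  4: hit index 0
Execution walk:
  locate_pivot([2, 8, 4, 7, 9, 10], 2) -> None  [called from pick_anchor, line 9]
Log origins:
  1: logged in main at line 17
  2: logged in locate_pivot at line 2
  3: logged in pick_anchor at line 10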